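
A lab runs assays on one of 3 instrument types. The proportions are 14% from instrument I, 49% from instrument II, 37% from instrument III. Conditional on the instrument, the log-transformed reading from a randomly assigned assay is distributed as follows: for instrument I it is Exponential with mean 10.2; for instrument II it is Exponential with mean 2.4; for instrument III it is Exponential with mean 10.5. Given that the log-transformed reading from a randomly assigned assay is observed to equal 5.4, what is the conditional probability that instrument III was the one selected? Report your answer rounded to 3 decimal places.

Likelihoods f(5.4 | ·): I: 0.0577403; II: 0.0439163; III: 0.0569455.
Posterior ∝ prior × likelihood. Numerator for III: 0.37·0.0569455 = 0.0210698.
Normalizing constant: 0.14·0.0577403 + 0.49·0.0439163 + 0.37·0.0569455 = 0.0506725.
P(III | observation) = 0.0210698 / 0.0506725 = 0.415804.

0.416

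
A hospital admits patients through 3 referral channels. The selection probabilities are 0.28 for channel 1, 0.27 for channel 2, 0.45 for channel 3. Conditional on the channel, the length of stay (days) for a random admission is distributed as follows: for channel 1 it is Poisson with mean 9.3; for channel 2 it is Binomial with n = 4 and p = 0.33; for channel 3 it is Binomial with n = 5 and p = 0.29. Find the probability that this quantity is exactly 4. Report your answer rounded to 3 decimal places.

Conditional on each channel, P(X = 4): 1: 0.0284959; 2: 0.0118592; 3: 0.0251085.
By total probability, P(X = 4) = 0.28·0.0284959 + 0.27·0.0118592 + 0.45·0.0251085 = 0.0224796.

0.022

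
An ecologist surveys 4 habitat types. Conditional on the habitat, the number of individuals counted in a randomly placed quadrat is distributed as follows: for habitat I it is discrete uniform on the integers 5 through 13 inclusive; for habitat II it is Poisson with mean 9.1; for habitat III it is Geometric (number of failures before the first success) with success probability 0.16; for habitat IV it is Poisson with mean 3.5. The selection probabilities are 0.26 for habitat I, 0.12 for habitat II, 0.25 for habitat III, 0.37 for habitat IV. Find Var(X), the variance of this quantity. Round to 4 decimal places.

Per component, I: μ=9, E[X²]=87.6667; II: μ=9.1, E[X²]=91.91; III: μ=5.25, E[X²]=60.375; IV: μ=3.5, E[X²]=15.75.
E[X] = 0.26·9 + 0.12·9.1 + 0.25·5.25 + 0.37·3.5 = 6.0395.
E[X²] = 0.26·87.6667 + 0.12·91.91 + 0.25·60.375 + 0.37·15.75 = 54.7438.
Var(X) = E[X²] − (E[X])² = 54.7438 − 36.4756 = 18.2682.

18.2682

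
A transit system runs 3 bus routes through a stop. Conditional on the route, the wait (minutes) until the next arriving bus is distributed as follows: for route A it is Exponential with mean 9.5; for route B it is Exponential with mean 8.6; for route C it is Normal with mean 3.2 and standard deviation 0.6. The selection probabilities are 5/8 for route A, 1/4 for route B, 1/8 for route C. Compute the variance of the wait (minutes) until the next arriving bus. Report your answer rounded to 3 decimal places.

Per component, A: μ=9.5, E[X²]=180.5; B: μ=8.6, E[X²]=147.92; C: μ=3.2, E[X²]=10.6.
E[X] = 0.625·9.5 + 0.25·8.6 + 0.125·3.2 = 8.4875.
E[X²] = 0.625·180.5 + 0.25·147.92 + 0.125·10.6 = 151.118.
Var(X) = E[X²] − (E[X])² = 151.118 − 72.0377 = 79.0798.

79.080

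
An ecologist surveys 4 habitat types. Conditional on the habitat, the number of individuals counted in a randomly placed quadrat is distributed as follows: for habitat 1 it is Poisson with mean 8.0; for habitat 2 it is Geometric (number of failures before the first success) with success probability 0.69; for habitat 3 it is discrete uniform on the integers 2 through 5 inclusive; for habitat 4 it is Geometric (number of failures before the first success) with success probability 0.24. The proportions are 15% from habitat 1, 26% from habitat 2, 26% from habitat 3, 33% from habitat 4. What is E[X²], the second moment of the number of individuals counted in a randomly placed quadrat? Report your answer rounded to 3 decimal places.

22.195

For each component E[X²] = Var + (mean)², giving 1: 72; 2: 0.852972; 3: 13.5; 4: 23.2222.
Overall E[X²] = 0.15·72 + 0.26·0.852972 + 0.26·13.5 + 0.33·23.2222 = 22.1951.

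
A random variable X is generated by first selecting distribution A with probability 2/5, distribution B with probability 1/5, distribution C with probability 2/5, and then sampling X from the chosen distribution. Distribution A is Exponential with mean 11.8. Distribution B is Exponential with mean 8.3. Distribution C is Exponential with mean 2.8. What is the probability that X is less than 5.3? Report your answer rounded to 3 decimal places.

0.579

Conditional on each component, P(X < 5.3): A: 0.361831; B: 0.471945; C: 0.849359.
By total probability, P(X < 5.3) = 0.4·0.361831 + 0.2·0.471945 + 0.4·0.849359 = 0.578865.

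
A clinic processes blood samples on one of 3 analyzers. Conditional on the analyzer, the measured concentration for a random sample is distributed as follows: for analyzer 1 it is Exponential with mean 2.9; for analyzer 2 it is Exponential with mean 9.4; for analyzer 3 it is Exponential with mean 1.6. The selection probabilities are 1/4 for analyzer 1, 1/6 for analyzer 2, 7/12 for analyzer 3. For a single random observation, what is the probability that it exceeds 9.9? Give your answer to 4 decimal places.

Conditional on each analyzer, P(X > 9.9): 1: 0.0329161; 2: 0.348823; 3: 0.00205496.
By total probability, P(X > 9.9) = 0.25·0.0329161 + 0.166667·0.348823 + 0.583333·0.00205496 = 0.0675649.

0.0676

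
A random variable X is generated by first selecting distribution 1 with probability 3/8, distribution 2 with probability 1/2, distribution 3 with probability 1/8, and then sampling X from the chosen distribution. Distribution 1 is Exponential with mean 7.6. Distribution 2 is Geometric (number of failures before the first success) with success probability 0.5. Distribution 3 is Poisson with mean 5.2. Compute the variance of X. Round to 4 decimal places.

32.8500

Per component, 1: μ=7.6, E[X²]=115.52; 2: μ=1, E[X²]=3; 3: μ=5.2, E[X²]=32.24.
E[X] = 0.375·7.6 + 0.5·1 + 0.125·5.2 = 4.
E[X²] = 0.375·115.52 + 0.5·3 + 0.125·32.24 = 48.85.
Var(X) = E[X²] − (E[X])² = 48.85 − 16 = 32.85.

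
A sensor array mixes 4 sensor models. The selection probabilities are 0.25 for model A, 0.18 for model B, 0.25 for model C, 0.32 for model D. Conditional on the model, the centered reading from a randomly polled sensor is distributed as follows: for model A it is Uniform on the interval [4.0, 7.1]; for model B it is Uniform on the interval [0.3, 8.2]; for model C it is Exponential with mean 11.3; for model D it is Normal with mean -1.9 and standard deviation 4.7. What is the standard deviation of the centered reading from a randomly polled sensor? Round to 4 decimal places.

Per component, A: μ=5.55, E[X²]=31.6033; B: μ=4.25, E[X²]=23.2633; C: μ=11.3, E[X²]=255.38; D: μ=-1.9, E[X²]=25.7.
E[X] = 0.25·5.55 + 0.18·4.25 + 0.25·11.3 + 0.32·-1.9 = 4.3695.
E[X²] = 0.25·31.6033 + 0.18·23.2633 + 0.25·255.38 + 0.32·25.7 = 84.1572.
Var(X) = E[X²] − (E[X])² = 84.1572 − 19.0925 = 65.0647.
SD(X) = √65.0647 = 8.06627.

8.0663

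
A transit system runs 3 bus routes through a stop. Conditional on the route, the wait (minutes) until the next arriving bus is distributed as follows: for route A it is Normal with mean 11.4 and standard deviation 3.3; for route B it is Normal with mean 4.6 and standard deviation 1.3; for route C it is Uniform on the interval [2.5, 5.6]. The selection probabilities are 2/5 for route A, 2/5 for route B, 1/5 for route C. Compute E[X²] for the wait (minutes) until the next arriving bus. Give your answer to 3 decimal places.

68.921

For each component E[X²] = Var + (mean)², giving A: 140.85; B: 22.85; C: 17.2033.
Overall E[X²] = 0.4·140.85 + 0.4·22.85 + 0.2·17.2033 = 68.9207.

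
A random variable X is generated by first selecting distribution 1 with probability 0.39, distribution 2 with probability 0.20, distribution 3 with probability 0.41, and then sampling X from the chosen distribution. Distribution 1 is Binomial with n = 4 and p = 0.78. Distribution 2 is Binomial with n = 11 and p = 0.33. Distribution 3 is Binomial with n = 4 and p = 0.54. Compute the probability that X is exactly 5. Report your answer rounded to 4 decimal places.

Conditional on each component, P(X = 5): 1: 0; 2: 0.163554; 3: 0.
By total probability, P(X = 5) = 0.39·0 + 0.2·0.163554 + 0.41·0 = 0.0327107.

0.0327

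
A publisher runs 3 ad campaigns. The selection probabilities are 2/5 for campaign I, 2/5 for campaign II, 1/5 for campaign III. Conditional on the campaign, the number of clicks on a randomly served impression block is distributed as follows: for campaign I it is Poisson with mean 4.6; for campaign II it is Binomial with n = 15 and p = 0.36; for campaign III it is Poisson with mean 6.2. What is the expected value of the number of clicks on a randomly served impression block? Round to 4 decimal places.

5.2400

Component means — I: 4.6; II: 5.4; III: 6.2.
E[X] = 0.4·4.6 + 0.4·5.4 + 0.2·6.2 = 5.24.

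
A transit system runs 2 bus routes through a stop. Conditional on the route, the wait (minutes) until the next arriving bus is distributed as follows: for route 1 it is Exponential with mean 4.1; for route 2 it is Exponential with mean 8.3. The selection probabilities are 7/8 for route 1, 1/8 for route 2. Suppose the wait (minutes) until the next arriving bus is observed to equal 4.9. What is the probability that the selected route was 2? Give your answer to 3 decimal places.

0.114

Likelihoods f(4.9 | ·): 1: 0.0738212; 2: 0.0667623.
Posterior ∝ prior × likelihood. Numerator for 2: 0.125·0.0667623 = 0.00834529.
Normalizing constant: 0.875·0.0738212 + 0.125·0.0667623 = 0.0729389.
P(2 | observation) = 0.00834529 / 0.0729389 = 0.114415.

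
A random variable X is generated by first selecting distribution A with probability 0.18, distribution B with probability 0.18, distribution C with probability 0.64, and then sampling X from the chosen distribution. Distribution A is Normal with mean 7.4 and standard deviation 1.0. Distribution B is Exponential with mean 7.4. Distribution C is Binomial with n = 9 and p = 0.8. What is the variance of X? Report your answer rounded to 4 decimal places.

10.9676

Per component, A: μ=7.4, E[X²]=55.76; B: μ=7.4, E[X²]=109.52; C: μ=7.2, E[X²]=53.28.
E[X] = 0.18·7.4 + 0.18·7.4 + 0.64·7.2 = 7.272.
E[X²] = 0.18·55.76 + 0.18·109.52 + 0.64·53.28 = 63.8496.
Var(X) = E[X²] − (E[X])² = 63.8496 − 52.882 = 10.9676.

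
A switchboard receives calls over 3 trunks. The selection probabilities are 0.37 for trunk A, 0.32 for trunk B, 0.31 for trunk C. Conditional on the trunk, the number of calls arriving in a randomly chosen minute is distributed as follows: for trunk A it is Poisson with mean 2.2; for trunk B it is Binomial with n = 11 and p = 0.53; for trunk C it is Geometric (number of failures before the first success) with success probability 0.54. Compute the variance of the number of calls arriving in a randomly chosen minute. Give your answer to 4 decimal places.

6.4068

Per component, A: μ=2.2, E[X²]=7.04; B: μ=5.83, E[X²]=36.729; C: μ=0.851852, E[X²]=2.30316.
E[X] = 0.37·2.2 + 0.32·5.83 + 0.31·0.851852 = 2.94367.
E[X²] = 0.37·7.04 + 0.32·36.729 + 0.31·2.30316 = 15.0721.
Var(X) = E[X²] − (E[X])² = 15.0721 − 8.66522 = 6.40684.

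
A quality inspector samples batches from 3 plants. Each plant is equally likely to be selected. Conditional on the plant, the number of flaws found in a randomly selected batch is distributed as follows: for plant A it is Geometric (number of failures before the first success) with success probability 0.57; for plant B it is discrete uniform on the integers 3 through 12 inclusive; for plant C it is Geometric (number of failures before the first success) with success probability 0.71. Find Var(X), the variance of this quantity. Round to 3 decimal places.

14.040

Per component, A: μ=0.754386, E[X²]=1.89258; B: μ=7.5, E[X²]=64.5; C: μ=0.408451, E[X²]=0.742115.
E[X] = 0.333333·0.754386 + 0.333333·7.5 + 0.333333·0.408451 = 2.88761.
E[X²] = 0.333333·1.89258 + 0.333333·64.5 + 0.333333·0.742115 = 22.3782.
Var(X) = E[X²] − (E[X])² = 22.3782 − 8.3383 = 14.0399.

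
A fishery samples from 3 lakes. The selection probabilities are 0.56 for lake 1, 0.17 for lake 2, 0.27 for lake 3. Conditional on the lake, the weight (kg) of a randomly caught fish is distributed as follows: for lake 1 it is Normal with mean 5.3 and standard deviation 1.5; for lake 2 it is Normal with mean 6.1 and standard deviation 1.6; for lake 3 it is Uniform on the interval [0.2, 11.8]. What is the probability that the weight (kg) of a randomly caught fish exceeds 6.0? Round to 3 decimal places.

0.404

Conditional on each lake, P(X > 6.0): 1: 0.320369; 2: 0.524918; 3: 0.5.
By total probability, P(X > 6.0) = 0.56·0.320369 + 0.17·0.524918 + 0.27·0.5 = 0.403643.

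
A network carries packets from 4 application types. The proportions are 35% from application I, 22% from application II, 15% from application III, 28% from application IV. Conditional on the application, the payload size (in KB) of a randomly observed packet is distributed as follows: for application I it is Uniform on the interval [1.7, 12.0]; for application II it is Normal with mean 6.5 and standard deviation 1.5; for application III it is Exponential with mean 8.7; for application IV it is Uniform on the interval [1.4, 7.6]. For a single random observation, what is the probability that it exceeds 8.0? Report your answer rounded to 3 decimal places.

0.231

Conditional on each application, P(X > 8.0): I: 0.38835; II: 0.158655; III: 0.398702; IV: 0.
By total probability, P(X > 8.0) = 0.35·0.38835 + 0.22·0.158655 + 0.15·0.398702 + 0.28·0 = 0.230632.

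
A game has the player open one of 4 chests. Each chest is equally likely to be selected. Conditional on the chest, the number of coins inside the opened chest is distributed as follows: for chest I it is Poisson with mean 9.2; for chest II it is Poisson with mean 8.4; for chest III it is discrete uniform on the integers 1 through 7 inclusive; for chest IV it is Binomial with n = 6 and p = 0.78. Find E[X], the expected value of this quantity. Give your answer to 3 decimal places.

6.570

Component means — I: 9.2; II: 8.4; III: 4; IV: 4.68.
E[X] = 0.25·9.2 + 0.25·8.4 + 0.25·4 + 0.25·4.68 = 6.57.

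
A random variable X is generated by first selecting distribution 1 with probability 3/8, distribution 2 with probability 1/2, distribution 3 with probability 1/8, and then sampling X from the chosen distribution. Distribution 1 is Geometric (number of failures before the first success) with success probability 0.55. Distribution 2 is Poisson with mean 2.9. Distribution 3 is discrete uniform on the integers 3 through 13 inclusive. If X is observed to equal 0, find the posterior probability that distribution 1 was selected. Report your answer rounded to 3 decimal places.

0.882

Likelihoods P(X=0 | ·): 1: 0.55; 2: 0.0550232; 3: 0.
Posterior ∝ prior × likelihood. Numerator for 1: 0.375·0.55 = 0.20625.
Normalizing constant: 0.375·0.55 + 0.5·0.0550232 + 0.125·0 = 0.233762.
P(1 | observation) = 0.20625 / 0.233762 = 0.882309.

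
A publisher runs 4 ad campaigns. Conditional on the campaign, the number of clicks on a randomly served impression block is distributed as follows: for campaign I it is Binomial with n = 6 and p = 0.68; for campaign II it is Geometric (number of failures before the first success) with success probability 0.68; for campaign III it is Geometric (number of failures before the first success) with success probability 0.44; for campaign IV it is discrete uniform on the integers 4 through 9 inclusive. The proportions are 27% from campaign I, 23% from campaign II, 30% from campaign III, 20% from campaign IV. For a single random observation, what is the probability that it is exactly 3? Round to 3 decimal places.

Conditional on each campaign, P(X = 3): I: 0.206066; II: 0.0222822; III: 0.077271; IV: 0.
By total probability, P(X = 3) = 0.27·0.206066 + 0.23·0.0222822 + 0.3·0.077271 + 0.2·0 = 0.0839441.

0.084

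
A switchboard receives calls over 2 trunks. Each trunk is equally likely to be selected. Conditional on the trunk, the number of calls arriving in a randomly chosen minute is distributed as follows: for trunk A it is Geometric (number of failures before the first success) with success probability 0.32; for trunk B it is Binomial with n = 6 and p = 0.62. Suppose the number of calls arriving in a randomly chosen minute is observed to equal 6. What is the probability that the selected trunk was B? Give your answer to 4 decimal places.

0.6423

Likelihoods P(X=6 | ·): A: 0.0316376; B: 0.0568002.
Posterior ∝ prior × likelihood. Numerator for B: 0.5·0.0568002 = 0.0284001.
Normalizing constant: 0.5·0.0316376 + 0.5·0.0568002 = 0.0442189.
P(B | observation) = 0.0284001 / 0.0442189 = 0.642262.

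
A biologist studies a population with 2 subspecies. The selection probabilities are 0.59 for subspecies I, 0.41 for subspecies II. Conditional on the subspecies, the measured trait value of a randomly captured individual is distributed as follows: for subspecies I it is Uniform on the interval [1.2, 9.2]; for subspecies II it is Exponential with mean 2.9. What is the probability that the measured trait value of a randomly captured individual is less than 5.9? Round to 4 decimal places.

Conditional on each subspecies, P(X < 5.9): I: 0.5875; II: 0.869252.
By total probability, P(X < 5.9) = 0.59·0.5875 + 0.41·0.869252 = 0.703018.

0.7030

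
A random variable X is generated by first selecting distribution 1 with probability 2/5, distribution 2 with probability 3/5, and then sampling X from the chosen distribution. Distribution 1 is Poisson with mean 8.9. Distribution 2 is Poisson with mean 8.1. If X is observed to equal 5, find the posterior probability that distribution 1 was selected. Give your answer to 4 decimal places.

0.3242

Likelihoods P(X=5 | ·): 1: 0.063467; 2: 0.088198.
Posterior ∝ prior × likelihood. Numerator for 1: 0.4·0.063467 = 0.0253868.
Normalizing constant: 0.4·0.063467 + 0.6·0.088198 = 0.0783056.
P(1 | observation) = 0.0253868 / 0.0783056 = 0.324202.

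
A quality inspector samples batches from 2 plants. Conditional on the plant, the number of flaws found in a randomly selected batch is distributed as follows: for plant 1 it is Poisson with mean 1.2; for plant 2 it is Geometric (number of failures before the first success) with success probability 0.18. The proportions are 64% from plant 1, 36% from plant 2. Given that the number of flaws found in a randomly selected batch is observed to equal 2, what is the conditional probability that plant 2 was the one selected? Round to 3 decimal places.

Likelihoods P(X=2 | ·): 1: 0.21686; 2: 0.121032.
Posterior ∝ prior × likelihood. Numerator for 2: 0.36·0.121032 = 0.0435715.
Normalizing constant: 0.64·0.21686 + 0.36·0.121032 = 0.182362.
P(2 | observation) = 0.0435715 / 0.182362 = 0.238929.

0.239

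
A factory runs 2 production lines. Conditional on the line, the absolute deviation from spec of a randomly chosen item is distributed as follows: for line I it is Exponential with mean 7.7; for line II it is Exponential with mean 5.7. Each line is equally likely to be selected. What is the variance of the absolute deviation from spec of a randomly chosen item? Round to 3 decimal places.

46.890

Per component, I: μ=7.7, E[X²]=118.58; II: μ=5.7, E[X²]=64.98.
E[X] = 0.5·7.7 + 0.5·5.7 = 6.7.
E[X²] = 0.5·118.58 + 0.5·64.98 = 91.78.
Var(X) = E[X²] − (E[X])² = 91.78 − 44.89 = 46.89.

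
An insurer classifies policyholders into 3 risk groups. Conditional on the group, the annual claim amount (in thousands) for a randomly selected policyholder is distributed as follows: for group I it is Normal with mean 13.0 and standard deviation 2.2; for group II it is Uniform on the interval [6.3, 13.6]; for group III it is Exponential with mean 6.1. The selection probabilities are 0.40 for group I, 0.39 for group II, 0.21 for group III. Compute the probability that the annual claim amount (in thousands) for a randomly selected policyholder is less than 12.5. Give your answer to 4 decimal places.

Conditional on each group, P(X < 12.5): I: 0.410106; II: 0.849315; III: 0.87116.
By total probability, P(X < 12.5) = 0.4·0.410106 + 0.39·0.849315 + 0.21·0.87116 = 0.678219.

0.6782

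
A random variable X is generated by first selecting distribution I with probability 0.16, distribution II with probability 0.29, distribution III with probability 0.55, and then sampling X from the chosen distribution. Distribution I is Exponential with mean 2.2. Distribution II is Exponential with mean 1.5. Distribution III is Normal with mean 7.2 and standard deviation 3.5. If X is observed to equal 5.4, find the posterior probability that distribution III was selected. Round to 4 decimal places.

Likelihoods f(5.4 | ·): I: 0.0390465; II: 0.0182158; III: 0.099864.
Posterior ∝ prior × likelihood. Numerator for III: 0.55·0.099864 = 0.0549252.
Normalizing constant: 0.16·0.0390465 + 0.29·0.0182158 + 0.55·0.099864 = 0.0664552.
P(III | observation) = 0.0549252 / 0.0664552 = 0.826499.

0.8265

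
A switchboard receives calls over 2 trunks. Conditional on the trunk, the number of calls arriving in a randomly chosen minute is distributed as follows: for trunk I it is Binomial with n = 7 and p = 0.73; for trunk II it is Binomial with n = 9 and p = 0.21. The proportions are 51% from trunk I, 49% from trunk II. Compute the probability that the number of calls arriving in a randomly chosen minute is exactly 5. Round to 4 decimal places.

0.1717

Conditional on each trunk, P(X = 5): I: 0.317367; II: 0.0200436.
By total probability, P(X = 5) = 0.51·0.317367 + 0.49·0.0200436 = 0.171678.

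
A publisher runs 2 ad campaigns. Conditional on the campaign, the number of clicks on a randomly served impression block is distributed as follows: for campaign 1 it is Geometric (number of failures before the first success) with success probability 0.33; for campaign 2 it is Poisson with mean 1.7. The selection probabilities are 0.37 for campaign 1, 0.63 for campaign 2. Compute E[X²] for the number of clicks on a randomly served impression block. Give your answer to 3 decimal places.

For each component E[X²] = Var + (mean)², giving 1: 10.2746; 2: 4.59.
Overall E[X²] = 0.37·10.2746 + 0.63·4.59 = 6.69329.

6.693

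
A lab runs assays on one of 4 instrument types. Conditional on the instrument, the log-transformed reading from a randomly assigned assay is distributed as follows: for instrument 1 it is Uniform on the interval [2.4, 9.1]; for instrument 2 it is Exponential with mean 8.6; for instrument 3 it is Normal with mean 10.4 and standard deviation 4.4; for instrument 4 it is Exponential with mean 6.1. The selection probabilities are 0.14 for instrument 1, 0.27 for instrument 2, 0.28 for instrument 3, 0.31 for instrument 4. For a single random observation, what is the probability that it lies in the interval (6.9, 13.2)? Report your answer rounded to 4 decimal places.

Conditional on each instrument, P(6.9 < X < 13.2): 1: 0.328358; 2: 0.232804; 3: 0.524556; 4: 0.207791.
By total probability, P(6.9 < X < 13.2) = 0.14·0.328358 + 0.27·0.232804 + 0.28·0.524556 + 0.31·0.207791 = 0.320118.

0.3201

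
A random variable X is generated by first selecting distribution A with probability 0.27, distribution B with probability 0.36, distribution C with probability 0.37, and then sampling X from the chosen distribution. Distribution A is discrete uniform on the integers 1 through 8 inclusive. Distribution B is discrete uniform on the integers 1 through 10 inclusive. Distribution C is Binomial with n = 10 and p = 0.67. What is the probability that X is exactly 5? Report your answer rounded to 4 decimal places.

0.1190

Conditional on each component, P(X = 5): A: 0.125; B: 0.1; C: 0.133151.
By total probability, P(X = 5) = 0.27·0.125 + 0.36·0.1 + 0.37·0.133151 = 0.119016.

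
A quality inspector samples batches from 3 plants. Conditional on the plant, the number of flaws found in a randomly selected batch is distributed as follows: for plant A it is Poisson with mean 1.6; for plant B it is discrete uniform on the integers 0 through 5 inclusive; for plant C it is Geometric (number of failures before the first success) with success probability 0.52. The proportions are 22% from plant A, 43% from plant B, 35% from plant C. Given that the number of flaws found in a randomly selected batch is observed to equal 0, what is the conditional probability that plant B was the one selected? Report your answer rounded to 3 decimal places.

Likelihoods P(X=0 | ·): A: 0.201897; B: 0.166667; C: 0.52.
Posterior ∝ prior × likelihood. Numerator for B: 0.43·0.166667 = 0.0716667.
Normalizing constant: 0.22·0.201897 + 0.43·0.166667 + 0.35·0.52 = 0.298084.
P(B | observation) = 0.0716667 / 0.298084 = 0.240424.

0.240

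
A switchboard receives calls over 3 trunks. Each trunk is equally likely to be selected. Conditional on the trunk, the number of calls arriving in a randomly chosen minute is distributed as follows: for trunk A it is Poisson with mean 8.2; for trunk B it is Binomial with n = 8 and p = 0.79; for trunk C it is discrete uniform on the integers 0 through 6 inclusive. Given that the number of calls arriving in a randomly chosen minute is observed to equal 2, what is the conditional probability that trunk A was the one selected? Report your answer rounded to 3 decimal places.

0.060

Likelihoods P(X=2 | ·): A: 0.00923385; B: 0.00149875; C: 0.142857.
Posterior ∝ prior × likelihood. Numerator for A: 0.333333·0.00923385 = 0.00307795.
Normalizing constant: 0.333333·0.00923385 + 0.333333·0.00149875 + 0.333333·0.142857 = 0.0511966.
P(A | observation) = 0.00307795 / 0.0511966 = 0.0601202.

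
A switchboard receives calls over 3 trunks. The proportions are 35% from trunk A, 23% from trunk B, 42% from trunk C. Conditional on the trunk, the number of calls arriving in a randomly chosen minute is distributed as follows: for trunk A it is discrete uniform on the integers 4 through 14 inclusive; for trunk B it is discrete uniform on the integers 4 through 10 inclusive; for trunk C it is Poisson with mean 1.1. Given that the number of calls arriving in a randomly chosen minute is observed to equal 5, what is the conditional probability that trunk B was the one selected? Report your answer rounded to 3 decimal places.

0.494

Likelihoods P(X=5 | ·): A: 0.0909091; B: 0.142857; C: 0.00446744.
Posterior ∝ prior × likelihood. Numerator for B: 0.23·0.142857 = 0.0328571.
Normalizing constant: 0.35·0.0909091 + 0.23·0.142857 + 0.42·0.00446744 = 0.0665516.
P(B | observation) = 0.0328571 / 0.0665516 = 0.493709.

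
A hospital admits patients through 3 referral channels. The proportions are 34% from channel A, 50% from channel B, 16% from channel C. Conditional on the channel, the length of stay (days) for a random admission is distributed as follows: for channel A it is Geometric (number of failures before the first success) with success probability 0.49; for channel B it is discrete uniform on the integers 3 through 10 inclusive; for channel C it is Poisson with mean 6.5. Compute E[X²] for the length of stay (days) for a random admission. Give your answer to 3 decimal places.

For each component E[X²] = Var + (mean)², giving A: 3.20741; B: 47.5; C: 48.75.
Overall E[X²] = 0.34·3.20741 + 0.5·47.5 + 0.16·48.75 = 32.6405.

32.641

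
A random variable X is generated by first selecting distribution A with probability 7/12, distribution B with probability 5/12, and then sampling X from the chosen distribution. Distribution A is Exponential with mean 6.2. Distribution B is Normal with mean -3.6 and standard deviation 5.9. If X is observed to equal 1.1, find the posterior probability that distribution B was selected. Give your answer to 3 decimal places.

0.207

Likelihoods f(1.1 | ·): A: 0.135069; B: 0.0492333.
Posterior ∝ prior × likelihood. Numerator for B: 0.416667·0.0492333 = 0.0205139.
Normalizing constant: 0.583333·0.135069 + 0.416667·0.0492333 = 0.0993042.
P(B | observation) = 0.0205139 / 0.0993042 = 0.206576.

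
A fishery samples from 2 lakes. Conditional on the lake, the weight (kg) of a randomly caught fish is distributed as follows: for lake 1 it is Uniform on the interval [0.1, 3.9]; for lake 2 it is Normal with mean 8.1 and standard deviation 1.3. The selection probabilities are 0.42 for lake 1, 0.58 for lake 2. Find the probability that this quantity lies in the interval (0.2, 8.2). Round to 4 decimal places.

0.7167

Conditional on each lake, P(0.2 < X < 8.2): 1: 0.973684; 2: 0.530658.
By total probability, P(0.2 < X < 8.2) = 0.42·0.973684 + 0.58·0.530658 = 0.716729.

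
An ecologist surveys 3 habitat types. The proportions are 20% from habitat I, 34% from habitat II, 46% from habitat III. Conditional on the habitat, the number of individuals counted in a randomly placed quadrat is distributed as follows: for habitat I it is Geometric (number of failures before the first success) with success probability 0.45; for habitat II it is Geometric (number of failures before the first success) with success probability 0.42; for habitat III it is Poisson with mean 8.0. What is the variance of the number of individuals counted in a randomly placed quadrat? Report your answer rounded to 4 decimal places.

16.4213

Per component, I: μ=1.22222, E[X²]=4.20988; II: μ=1.38095, E[X²]=5.19501; III: μ=8, E[X²]=72.
E[X] = 0.2·1.22222 + 0.34·1.38095 + 0.46·8 = 4.39397.
E[X²] = 0.2·4.20988 + 0.34·5.19501 + 0.46·72 = 35.7283.
Var(X) = E[X²] − (E[X])² = 35.7283 − 19.307 = 16.4213.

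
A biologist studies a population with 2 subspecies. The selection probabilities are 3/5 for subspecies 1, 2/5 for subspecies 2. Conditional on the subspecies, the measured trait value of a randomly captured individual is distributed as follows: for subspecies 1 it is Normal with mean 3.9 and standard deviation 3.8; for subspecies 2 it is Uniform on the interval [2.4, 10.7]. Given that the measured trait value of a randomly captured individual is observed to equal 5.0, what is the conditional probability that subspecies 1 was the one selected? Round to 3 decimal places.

Likelihoods f(5.0 | ·): 1: 0.100677; 2: 0.120482.
Posterior ∝ prior × likelihood. Numerator for 1: 0.6·0.100677 = 0.0604062.
Normalizing constant: 0.6·0.100677 + 0.4·0.120482 = 0.108599.
P(1 | observation) = 0.0604062 / 0.108599 = 0.556232.

0.556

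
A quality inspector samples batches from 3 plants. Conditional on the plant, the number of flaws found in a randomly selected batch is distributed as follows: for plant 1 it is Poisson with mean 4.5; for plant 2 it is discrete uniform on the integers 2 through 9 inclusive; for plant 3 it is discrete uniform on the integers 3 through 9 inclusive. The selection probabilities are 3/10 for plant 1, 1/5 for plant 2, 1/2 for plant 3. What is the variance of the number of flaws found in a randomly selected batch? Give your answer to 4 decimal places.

4.8225

Per component, 1: μ=4.5, E[X²]=24.75; 2: μ=5.5, E[X²]=35.5; 3: μ=6, E[X²]=40.
E[X] = 0.3·4.5 + 0.2·5.5 + 0.5·6 = 5.45.
E[X²] = 0.3·24.75 + 0.2·35.5 + 0.5·40 = 34.525.
Var(X) = E[X²] − (E[X])² = 34.525 − 29.7025 = 4.8225.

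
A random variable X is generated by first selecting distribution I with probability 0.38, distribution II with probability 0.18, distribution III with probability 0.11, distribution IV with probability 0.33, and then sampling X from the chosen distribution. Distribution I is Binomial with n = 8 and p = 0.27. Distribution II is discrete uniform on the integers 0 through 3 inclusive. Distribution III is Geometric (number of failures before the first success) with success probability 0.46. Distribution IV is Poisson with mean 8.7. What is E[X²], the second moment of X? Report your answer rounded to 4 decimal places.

31.2831

For each component E[X²] = Var + (mean)², giving I: 6.2424; II: 3.5; III: 3.93006; IV: 84.39.
Overall E[X²] = 0.38·6.2424 + 0.18·3.5 + 0.11·3.93006 + 0.33·84.39 = 31.2831.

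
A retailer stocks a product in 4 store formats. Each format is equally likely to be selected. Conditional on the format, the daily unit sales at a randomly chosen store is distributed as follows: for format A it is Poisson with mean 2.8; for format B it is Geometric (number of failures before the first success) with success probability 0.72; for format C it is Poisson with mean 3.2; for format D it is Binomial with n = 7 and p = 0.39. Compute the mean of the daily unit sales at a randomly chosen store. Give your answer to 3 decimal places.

2.280

Component means — A: 2.8; B: 0.388889; C: 3.2; D: 2.73.
E[X] = 0.25·2.8 + 0.25·0.388889 + 0.25·3.2 + 0.25·2.73 = 2.27972.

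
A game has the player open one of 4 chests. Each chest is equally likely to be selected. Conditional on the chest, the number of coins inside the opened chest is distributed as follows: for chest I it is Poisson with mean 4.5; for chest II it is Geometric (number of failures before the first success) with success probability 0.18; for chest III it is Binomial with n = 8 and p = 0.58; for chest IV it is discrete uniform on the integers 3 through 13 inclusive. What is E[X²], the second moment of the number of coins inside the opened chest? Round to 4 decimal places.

For each component E[X²] = Var + (mean)², giving I: 24.75; II: 46.0617; III: 23.4784; IV: 74.
Overall E[X²] = 0.25·24.75 + 0.25·46.0617 + 0.25·23.4784 + 0.25·74 = 42.0725.

42.0725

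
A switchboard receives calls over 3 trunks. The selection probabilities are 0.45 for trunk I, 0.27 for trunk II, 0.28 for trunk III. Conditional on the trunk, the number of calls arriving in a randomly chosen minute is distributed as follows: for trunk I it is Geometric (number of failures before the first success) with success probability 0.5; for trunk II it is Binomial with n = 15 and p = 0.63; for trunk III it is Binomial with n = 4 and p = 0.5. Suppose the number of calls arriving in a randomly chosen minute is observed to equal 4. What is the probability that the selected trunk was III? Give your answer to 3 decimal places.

Likelihoods P(X=4 | ·): I: 0.03125; II: 0.00382573; III: 0.0625.
Posterior ∝ prior × likelihood. Numerator for III: 0.28·0.0625 = 0.0175.
Normalizing constant: 0.45·0.03125 + 0.27·0.00382573 + 0.28·0.0625 = 0.0325954.
P(III | observation) = 0.0175 / 0.0325954 = 0.536885.

0.537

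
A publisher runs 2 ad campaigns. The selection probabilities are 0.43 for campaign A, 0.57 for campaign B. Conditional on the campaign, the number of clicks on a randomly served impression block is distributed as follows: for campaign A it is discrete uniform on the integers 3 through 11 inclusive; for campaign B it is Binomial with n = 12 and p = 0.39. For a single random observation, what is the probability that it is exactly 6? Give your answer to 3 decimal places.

0.143

Conditional on each campaign, P(X = 6): A: 0.111111; B: 0.167509.
By total probability, P(X = 6) = 0.43·0.111111 + 0.57·0.167509 = 0.143258.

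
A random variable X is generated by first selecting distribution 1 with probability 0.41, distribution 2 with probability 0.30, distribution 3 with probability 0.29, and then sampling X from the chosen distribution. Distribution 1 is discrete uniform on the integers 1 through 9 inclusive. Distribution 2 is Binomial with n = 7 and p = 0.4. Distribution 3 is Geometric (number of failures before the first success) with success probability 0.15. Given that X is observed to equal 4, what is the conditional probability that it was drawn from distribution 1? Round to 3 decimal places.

Likelihoods P(X=4 | ·): 1: 0.111111; 2: 0.193536; 3: 0.0783009.
Posterior ∝ prior × likelihood. Numerator for 1: 0.41·0.111111 = 0.0455556.
Normalizing constant: 0.41·0.111111 + 0.3·0.193536 + 0.29·0.0783009 = 0.126324.
P(1 | observation) = 0.0455556 / 0.126324 = 0.360626.

0.361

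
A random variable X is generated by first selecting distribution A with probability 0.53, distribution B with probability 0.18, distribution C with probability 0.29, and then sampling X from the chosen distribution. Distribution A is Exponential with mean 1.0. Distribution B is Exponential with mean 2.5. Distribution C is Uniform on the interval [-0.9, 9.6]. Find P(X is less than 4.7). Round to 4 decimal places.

0.8324

Conditional on each component, P(X < 4.7): A: 0.990905; B: 0.84741; C: 0.533333.
By total probability, P(X < 4.7) = 0.53·0.990905 + 0.18·0.84741 + 0.29·0.533333 = 0.83238.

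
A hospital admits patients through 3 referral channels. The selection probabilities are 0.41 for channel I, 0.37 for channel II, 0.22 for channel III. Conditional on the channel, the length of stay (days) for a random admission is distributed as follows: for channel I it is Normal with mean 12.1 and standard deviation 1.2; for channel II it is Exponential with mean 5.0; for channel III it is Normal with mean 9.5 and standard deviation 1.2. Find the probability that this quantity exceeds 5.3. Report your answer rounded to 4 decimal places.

Conditional on each channel, P(X > 5.3): I: 1; II: 0.346456; III: 0.999767.
By total probability, P(X > 5.3) = 0.41·1 + 0.37·0.346456 + 0.22·0.999767 = 0.758137.

0.7581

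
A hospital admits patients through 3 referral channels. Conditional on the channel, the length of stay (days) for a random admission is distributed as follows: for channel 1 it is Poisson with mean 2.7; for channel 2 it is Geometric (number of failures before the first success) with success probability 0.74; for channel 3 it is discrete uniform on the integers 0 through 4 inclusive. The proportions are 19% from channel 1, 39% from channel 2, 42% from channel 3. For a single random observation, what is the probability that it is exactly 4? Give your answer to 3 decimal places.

Conditional on each channel, P(X = 4): 1: 0.148816; 2: 0.00338162; 3: 0.2.
By total probability, P(X = 4) = 0.19·0.148816 + 0.39·0.00338162 + 0.42·0.2 = 0.113594.

0.114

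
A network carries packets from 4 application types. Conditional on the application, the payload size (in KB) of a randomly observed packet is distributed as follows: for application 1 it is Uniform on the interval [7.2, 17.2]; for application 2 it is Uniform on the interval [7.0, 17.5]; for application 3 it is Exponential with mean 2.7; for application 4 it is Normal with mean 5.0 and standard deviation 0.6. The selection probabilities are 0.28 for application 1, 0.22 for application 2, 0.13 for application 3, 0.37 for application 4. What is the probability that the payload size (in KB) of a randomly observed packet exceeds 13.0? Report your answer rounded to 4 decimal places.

Conditional on each application, P(X > 13.0): 1: 0.42; 2: 0.428571; 3: 0.00810872; 4: 0.
By total probability, P(X > 13.0) = 0.28·0.42 + 0.22·0.428571 + 0.13·0.00810872 + 0.37·0 = 0.21294.

0.2129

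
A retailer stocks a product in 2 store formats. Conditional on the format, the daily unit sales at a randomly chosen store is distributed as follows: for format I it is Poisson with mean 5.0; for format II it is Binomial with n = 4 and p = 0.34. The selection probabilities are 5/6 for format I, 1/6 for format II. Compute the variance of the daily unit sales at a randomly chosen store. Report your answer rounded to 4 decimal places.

6.1565

Per component, I: μ=5, E[X²]=30; II: μ=1.36, E[X²]=2.7472.
E[X] = 0.833333·5 + 0.166667·1.36 = 4.39333.
E[X²] = 0.833333·30 + 0.166667·2.7472 = 25.4579.
Var(X) = E[X²] − (E[X])² = 25.4579 − 19.3014 = 6.15649.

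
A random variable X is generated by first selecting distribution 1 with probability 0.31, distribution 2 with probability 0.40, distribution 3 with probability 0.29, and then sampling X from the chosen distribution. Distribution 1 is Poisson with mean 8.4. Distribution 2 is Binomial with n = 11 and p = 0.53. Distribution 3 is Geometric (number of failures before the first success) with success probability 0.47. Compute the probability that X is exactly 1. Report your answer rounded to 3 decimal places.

Conditional on each component, P(X = 1): 1: 0.00188889; 2: 0.00306653; 3: 0.2491.
By total probability, P(X = 1) = 0.31·0.00188889 + 0.4·0.00306653 + 0.29·0.2491 = 0.0740512.

0.074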